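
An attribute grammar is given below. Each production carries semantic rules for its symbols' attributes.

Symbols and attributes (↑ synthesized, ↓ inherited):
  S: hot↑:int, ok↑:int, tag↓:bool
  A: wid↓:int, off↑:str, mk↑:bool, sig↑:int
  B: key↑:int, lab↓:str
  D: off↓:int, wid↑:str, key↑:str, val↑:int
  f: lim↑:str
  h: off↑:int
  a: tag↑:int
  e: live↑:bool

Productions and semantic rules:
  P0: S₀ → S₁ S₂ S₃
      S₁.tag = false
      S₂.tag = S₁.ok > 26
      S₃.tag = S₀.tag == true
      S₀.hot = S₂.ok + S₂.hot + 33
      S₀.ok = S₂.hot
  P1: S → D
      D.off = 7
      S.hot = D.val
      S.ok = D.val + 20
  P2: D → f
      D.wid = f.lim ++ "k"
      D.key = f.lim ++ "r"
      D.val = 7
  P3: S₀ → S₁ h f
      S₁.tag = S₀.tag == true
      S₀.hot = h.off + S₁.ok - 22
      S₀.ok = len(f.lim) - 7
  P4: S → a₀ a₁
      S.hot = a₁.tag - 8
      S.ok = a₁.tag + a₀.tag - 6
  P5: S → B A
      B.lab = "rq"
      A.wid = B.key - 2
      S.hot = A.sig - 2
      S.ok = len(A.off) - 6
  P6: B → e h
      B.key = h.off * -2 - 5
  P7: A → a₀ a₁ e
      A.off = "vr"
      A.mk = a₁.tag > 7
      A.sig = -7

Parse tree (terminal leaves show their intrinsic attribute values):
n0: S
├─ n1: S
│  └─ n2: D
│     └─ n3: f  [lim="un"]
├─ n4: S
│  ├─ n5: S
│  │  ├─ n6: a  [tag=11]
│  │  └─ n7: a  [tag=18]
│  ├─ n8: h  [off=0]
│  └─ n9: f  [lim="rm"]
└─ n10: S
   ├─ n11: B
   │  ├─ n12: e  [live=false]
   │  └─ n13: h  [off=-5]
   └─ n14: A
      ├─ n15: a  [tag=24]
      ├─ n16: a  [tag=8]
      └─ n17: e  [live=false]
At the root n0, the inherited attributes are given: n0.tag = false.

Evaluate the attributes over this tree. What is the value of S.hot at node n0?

1. n0.tag = false  [given at root]
2. n1.tag = false  [false]
3. n2.off = 7  [7]
4. n3.lim = "un"  [terminal]
5. n2.wid = "unk"  [f.lim ++ "k"]
6. n2.key = "unr"  [f.lim ++ "r"]
7. n2.val = 7  [7]
8. n1.hot = 7  [D.val]
9. n1.ok = 27  [D.val + 20]
10. n4.tag = true  [S₁.ok > 26]
11. n5.tag = true  [S₀.tag == true]
12. n6.tag = 11  [terminal]
13. n7.tag = 18  [terminal]
14. n5.hot = 10  [a₁.tag - 8]
15. n5.ok = 23  [a₁.tag + a₀.tag - 6]
16. n8.off = 0  [terminal]
17. n9.lim = "rm"  [terminal]
18. n4.hot = 1  [h.off + S₁.ok - 22]
19. n4.ok = -5  [len(f.lim) - 7]
20. n10.tag = false  [S₀.tag == true]
21. n11.lab = "rq"  ["rq"]
22. n12.live = false  [terminal]
23. n13.off = -5  [terminal]
24. n11.key = 5  [h.off * -2 - 5]
25. n14.wid = 3  [B.key - 2]
26. n15.tag = 24  [terminal]
27. n16.tag = 8  [terminal]
28. n17.live = false  [terminal]
29. n14.off = "vr"  ["vr"]
30. n14.mk = true  [a₁.tag > 7]
31. n14.sig = -7  [-7]
32. n10.hot = -9  [A.sig - 2]
33. n10.ok = -4  [len(A.off) - 6]
34. n0.hot = 29  [S₂.ok + S₂.hot + 33]
35. n0.ok = 1  [S₂.hot]

29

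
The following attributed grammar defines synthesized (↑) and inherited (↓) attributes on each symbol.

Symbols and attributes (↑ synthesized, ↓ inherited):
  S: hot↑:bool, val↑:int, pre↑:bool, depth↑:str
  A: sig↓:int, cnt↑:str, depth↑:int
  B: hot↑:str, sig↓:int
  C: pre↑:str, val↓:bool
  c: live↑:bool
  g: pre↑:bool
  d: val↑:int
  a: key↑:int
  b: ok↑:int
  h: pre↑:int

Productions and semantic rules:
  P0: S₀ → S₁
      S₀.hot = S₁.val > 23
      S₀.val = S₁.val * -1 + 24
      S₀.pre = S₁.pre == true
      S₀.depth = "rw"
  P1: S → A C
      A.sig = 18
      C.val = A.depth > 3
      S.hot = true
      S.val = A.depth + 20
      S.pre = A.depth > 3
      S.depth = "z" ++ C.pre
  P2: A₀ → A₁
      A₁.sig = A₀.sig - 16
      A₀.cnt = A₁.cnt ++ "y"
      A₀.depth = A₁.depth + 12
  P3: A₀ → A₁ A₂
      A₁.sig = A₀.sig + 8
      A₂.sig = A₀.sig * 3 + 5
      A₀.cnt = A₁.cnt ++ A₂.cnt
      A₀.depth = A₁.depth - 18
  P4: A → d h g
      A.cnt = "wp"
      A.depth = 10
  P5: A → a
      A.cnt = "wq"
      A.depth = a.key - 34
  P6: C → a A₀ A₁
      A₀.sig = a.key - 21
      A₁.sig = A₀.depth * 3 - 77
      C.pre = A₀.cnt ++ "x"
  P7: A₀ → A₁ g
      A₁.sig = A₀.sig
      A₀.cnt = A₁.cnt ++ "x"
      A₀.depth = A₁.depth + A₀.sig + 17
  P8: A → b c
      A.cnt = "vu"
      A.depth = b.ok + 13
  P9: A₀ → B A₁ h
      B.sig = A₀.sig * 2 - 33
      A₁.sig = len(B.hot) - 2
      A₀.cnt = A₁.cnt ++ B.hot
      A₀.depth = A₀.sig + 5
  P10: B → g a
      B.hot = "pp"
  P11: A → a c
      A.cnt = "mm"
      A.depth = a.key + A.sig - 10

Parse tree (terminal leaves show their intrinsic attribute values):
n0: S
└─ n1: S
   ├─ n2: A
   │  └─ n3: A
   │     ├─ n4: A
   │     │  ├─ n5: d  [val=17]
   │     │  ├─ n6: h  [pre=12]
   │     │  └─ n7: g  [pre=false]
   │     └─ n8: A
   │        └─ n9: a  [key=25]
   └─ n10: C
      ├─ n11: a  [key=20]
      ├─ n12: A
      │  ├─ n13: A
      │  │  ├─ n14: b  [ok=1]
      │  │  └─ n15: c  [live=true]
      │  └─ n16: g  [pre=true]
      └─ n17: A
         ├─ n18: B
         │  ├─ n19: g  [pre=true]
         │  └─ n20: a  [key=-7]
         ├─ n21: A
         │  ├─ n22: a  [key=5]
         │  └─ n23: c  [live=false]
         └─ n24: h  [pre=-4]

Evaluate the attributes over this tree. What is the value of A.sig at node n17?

1. n2.sig = 18  [18]
2. n3.sig = 2  [A₀.sig - 16]
3. n4.sig = 10  [A₀.sig + 8]
4. n5.val = 17  [terminal]
5. n6.pre = 12  [terminal]
6. n7.pre = false  [terminal]
7. n4.cnt = "wp"  ["wp"]
8. n4.depth = 10  [10]
9. n8.sig = 11  [A₀.sig * 3 + 5]
10. n9.key = 25  [terminal]
11. n8.cnt = "wq"  ["wq"]
12. n8.depth = -9  [a.key - 34]
13. n3.cnt = "wpwq"  [A₁.cnt ++ A₂.cnt]
14. n3.depth = -8  [A₁.depth - 18]
15. n2.cnt = "wpwqy"  [A₁.cnt ++ "y"]
16. n2.depth = 4  [A₁.depth + 12]
17. n10.val = true  [A.depth > 3]
18. n11.key = 20  [terminal]
19. n12.sig = -1  [a.key - 21]
20. n13.sig = -1  [A₀.sig]
21. n14.ok = 1  [terminal]
22. n15.live = true  [terminal]
23. n13.cnt = "vu"  ["vu"]
24. n13.depth = 14  [b.ok + 13]
25. n16.pre = true  [terminal]
26. n12.cnt = "vux"  [A₁.cnt ++ "x"]
27. n12.depth = 30  [A₁.depth + A₀.sig + 17]
28. n17.sig = 13  [A₀.depth * 3 - 77]
29. n18.sig = -7  [A₀.sig * 2 - 33]
30. n19.pre = true  [terminal]
31. n20.key = -7  [terminal]
32. n18.hot = "pp"  ["pp"]
33. n21.sig = 0  [len(B.hot) - 2]
34. n22.key = 5  [terminal]
35. n23.live = false  [terminal]
36. n21.cnt = "mm"  ["mm"]
37. n21.depth = -5  [a.key + A.sig - 10]
38. n24.pre = -4  [terminal]
39. n17.cnt = "mmpp"  [A₁.cnt ++ B.hot]
40. n17.depth = 18  [A₀.sig + 5]
41. n10.pre = "vuxx"  [A₀.cnt ++ "x"]
42. n1.hot = true  [true]
43. n1.val = 24  [A.depth + 20]
44. n1.pre = true  [A.depth > 3]
45. n1.depth = "zvuxx"  ["z" ++ C.pre]
46. n0.hot = true  [S₁.val > 23]
47. n0.val = 0  [S₁.val * -1 + 24]
48. n0.pre = true  [S₁.pre == true]
49. n0.depth = "rw"  ["rw"]

13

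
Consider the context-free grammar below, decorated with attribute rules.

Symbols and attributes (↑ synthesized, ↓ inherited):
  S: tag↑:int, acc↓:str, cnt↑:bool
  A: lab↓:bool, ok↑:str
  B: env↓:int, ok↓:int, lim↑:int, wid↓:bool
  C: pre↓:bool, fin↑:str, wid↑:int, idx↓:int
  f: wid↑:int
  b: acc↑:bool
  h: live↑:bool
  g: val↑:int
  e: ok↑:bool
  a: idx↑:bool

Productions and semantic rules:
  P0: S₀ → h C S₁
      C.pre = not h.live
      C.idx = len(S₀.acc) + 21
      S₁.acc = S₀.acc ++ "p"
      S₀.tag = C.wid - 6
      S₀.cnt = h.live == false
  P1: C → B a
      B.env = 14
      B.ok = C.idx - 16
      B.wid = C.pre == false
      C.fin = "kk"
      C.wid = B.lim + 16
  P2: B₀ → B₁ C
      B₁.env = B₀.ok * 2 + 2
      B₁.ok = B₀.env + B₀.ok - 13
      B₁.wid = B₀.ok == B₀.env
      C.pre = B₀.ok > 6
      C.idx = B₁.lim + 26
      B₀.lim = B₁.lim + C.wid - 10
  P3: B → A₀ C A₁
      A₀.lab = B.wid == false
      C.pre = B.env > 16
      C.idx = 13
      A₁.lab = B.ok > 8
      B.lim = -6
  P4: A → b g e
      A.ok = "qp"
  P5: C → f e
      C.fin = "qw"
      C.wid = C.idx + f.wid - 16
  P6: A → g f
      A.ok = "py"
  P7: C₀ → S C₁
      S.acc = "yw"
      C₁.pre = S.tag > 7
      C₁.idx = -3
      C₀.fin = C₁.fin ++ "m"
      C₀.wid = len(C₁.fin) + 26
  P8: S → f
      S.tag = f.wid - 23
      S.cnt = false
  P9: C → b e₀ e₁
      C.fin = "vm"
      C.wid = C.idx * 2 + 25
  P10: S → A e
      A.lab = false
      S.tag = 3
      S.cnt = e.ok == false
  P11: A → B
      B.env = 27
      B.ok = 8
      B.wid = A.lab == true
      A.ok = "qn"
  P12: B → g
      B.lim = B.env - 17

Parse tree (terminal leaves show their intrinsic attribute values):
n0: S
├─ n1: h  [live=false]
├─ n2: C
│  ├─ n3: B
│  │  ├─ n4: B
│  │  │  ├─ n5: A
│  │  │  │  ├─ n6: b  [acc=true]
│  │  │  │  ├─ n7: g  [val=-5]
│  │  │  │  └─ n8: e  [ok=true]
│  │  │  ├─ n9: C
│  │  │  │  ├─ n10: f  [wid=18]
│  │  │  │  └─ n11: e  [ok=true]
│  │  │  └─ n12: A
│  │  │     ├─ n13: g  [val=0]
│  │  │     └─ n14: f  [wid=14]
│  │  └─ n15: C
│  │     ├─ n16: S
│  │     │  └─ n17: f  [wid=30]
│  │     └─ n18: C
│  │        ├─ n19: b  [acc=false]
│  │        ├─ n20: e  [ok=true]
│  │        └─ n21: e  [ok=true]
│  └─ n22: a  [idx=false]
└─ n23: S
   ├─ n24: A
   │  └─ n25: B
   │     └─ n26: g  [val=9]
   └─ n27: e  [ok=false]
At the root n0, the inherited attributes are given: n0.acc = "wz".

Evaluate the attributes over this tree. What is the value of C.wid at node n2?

28

1. n0.acc = "wz"  [given at root]
2. n1.live = false  [terminal]
3. n2.pre = true  [not h.live]
4. n2.idx = 23  [len(S₀.acc) + 21]
5. n3.env = 14  [14]
6. n3.ok = 7  [C.idx - 16]
7. n3.wid = false  [C.pre == false]
8. n4.env = 16  [B₀.ok * 2 + 2]
9. n4.ok = 8  [B₀.env + B₀.ok - 13]
10. n4.wid = false  [B₀.ok == B₀.env]
11. n5.lab = true  [B.wid == false]
12. n6.acc = true  [terminal]
13. n7.val = -5  [terminal]
14. n8.ok = true  [terminal]
15. n5.ok = "qp"  ["qp"]
16. n9.pre = false  [B.env > 16]
17. n9.idx = 13  [13]
18. n10.wid = 18  [terminal]
19. n11.ok = true  [terminal]
20. n9.fin = "qw"  ["qw"]
21. n9.wid = 15  [C.idx + f.wid - 16]
22. n12.lab = false  [B.ok > 8]
23. n13.val = 0  [terminal]
24. n14.wid = 14  [terminal]
25. n12.ok = "py"  ["py"]
26. n4.lim = -6  [-6]
27. n15.pre = true  [B₀.ok > 6]
28. n15.idx = 20  [B₁.lim + 26]
29. n16.acc = "yw"  ["yw"]
30. n17.wid = 30  [terminal]
31. n16.tag = 7  [f.wid - 23]
32. n16.cnt = false  [false]
33. n18.pre = false  [S.tag > 7]
34. n18.idx = -3  [-3]
35. n19.acc = false  [terminal]
36. n20.ok = true  [terminal]
37. n21.ok = true  [terminal]
38. n18.fin = "vm"  ["vm"]
39. n18.wid = 19  [C.idx * 2 + 25]
40. n15.fin = "vmm"  [C₁.fin ++ "m"]
41. n15.wid = 28  [len(C₁.fin) + 26]
42. n3.lim = 12  [B₁.lim + C.wid - 10]
43. n22.idx = false  [terminal]
44. n2.fin = "kk"  ["kk"]
45. n2.wid = 28  [B.lim + 16]
46. n23.acc = "wzp"  [S₀.acc ++ "p"]
47. n24.lab = false  [false]
48. n25.env = 27  [27]
49. n25.ok = 8  [8]
50. n25.wid = false  [A.lab == true]
51. n26.val = 9  [terminal]
52. n25.lim = 10  [B.env - 17]
53. n24.ok = "qn"  ["qn"]
54. n27.ok = false  [terminal]
55. n23.tag = 3  [3]
56. n23.cnt = true  [e.ok == false]
57. n0.tag = 22  [C.wid - 6]
58. n0.cnt = true  [h.live == false]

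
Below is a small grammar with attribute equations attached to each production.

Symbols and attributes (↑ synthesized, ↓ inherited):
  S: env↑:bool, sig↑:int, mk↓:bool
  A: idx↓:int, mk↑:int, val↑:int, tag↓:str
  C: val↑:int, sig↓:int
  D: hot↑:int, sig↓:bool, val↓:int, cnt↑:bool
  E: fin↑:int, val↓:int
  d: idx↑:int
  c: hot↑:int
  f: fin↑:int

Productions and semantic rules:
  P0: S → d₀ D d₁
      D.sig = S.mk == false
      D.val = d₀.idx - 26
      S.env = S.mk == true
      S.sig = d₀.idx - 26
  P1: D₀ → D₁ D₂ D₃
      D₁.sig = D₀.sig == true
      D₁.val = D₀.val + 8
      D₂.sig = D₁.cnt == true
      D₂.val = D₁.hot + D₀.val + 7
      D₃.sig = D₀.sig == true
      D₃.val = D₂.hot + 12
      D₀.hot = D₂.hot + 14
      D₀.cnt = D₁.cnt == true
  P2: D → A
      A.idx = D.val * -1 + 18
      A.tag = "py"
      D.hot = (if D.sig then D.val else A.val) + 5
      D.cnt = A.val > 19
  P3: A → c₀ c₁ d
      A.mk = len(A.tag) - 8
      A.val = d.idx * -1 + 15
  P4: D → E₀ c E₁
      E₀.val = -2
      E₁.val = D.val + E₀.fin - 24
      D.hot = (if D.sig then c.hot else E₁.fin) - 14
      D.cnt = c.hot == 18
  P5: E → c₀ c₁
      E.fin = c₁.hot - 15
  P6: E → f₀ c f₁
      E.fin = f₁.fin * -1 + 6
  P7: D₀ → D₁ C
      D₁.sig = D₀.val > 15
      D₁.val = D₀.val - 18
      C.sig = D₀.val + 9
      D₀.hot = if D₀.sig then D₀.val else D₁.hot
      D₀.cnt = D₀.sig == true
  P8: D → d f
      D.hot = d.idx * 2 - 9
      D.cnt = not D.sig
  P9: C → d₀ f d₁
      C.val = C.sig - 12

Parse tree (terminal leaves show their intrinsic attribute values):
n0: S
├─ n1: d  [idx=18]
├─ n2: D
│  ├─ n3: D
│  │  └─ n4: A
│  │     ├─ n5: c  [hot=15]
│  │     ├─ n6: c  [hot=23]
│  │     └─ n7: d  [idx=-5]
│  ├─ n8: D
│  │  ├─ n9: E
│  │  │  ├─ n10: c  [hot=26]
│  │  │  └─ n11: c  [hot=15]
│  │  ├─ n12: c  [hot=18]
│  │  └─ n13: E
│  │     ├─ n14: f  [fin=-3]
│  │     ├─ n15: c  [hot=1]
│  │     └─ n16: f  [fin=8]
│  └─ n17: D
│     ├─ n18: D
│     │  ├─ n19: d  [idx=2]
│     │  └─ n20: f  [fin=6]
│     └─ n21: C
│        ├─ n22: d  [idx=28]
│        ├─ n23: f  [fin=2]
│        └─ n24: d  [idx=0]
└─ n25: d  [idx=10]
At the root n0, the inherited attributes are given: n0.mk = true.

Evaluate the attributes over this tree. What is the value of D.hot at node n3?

25

1. n0.mk = true  [given at root]
2. n1.idx = 18  [terminal]
3. n2.sig = false  [S.mk == false]
4. n2.val = -8  [d₀.idx - 26]
5. n3.sig = false  [D₀.sig == true]
6. n3.val = 0  [D₀.val + 8]
7. n4.idx = 18  [D.val * -1 + 18]
8. n4.tag = "py"  ["py"]
9. n5.hot = 15  [terminal]
10. n6.hot = 23  [terminal]
11. n7.idx = -5  [terminal]
12. n4.mk = -6  [len(A.tag) - 8]
13. n4.val = 20  [d.idx * -1 + 15]
14. n3.hot = 25  [(if D.sig then D.val else A.val) + 5]
15. n3.cnt = true  [A.val > 19]
16. n8.sig = true  [D₁.cnt == true]
17. n8.val = 24  [D₁.hot + D₀.val + 7]
18. n9.val = -2  [-2]
19. n10.hot = 26  [terminal]
20. n11.hot = 15  [terminal]
21. n9.fin = 0  [c₁.hot - 15]
22. n12.hot = 18  [terminal]
23. n13.val = 0  [D.val + E₀.fin - 24]
24. n14.fin = -3  [terminal]
25. n15.hot = 1  [terminal]
26. n16.fin = 8  [terminal]
27. n13.fin = -2  [f₁.fin * -1 + 6]
28. n8.hot = 4  [(if D.sig then c.hot else E₁.fin) - 14]
29. n8.cnt = true  [c.hot == 18]
30. n17.sig = false  [D₀.sig == true]
31. n17.val = 16  [D₂.hot + 12]
32. n18.sig = true  [D₀.val > 15]
33. n18.val = -2  [D₀.val - 18]
34. n19.idx = 2  [terminal]
35. n20.fin = 6  [terminal]
36. n18.hot = -5  [d.idx * 2 - 9]
37. n18.cnt = false  [not D.sig]
38. n21.sig = 25  [D₀.val + 9]
39. n22.idx = 28  [terminal]
40. n23.fin = 2  [terminal]
41. n24.idx = 0  [terminal]
42. n21.val = 13  [C.sig - 12]
43. n17.hot = -5  [if D₀.sig then D₀.val else D₁.hot]
44. n17.cnt = false  [D₀.sig == true]
45. n2.hot = 18  [D₂.hot + 14]
46. n2.cnt = true  [D₁.cnt == true]
47. n25.idx = 10  [terminal]
48. n0.env = true  [S.mk == true]
49. n0.sig = -8  [d₀.idx - 26]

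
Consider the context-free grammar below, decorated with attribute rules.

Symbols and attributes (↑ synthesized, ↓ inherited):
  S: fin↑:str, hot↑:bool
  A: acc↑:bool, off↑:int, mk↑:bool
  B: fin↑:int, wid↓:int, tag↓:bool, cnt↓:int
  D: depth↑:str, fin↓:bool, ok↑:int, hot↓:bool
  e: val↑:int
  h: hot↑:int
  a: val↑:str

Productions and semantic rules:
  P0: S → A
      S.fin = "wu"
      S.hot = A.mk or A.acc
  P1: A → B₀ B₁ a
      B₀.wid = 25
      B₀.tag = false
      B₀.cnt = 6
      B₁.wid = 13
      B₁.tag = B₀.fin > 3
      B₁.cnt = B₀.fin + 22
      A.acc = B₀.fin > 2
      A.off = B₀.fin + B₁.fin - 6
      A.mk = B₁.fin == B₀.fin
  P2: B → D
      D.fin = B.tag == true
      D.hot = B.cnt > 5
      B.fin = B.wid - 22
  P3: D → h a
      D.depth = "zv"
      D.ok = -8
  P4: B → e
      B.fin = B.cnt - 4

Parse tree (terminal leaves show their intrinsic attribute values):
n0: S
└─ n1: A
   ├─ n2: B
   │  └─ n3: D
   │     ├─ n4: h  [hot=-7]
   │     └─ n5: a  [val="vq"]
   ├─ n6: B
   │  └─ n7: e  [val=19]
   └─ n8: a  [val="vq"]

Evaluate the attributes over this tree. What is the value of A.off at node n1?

18

1. n2.wid = 25  [25]
2. n2.tag = false  [false]
3. n2.cnt = 6  [6]
4. n3.fin = false  [B.tag == true]
5. n3.hot = true  [B.cnt > 5]
6. n4.hot = -7  [terminal]
7. n5.val = "vq"  [terminal]
8. n3.depth = "zv"  ["zv"]
9. n3.ok = -8  [-8]
10. n2.fin = 3  [B.wid - 22]
11. n6.wid = 13  [13]
12. n6.tag = false  [B₀.fin > 3]
13. n6.cnt = 25  [B₀.fin + 22]
14. n7.val = 19  [terminal]
15. n6.fin = 21  [B.cnt - 4]
16. n8.val = "vq"  [terminal]
17. n1.acc = true  [B₀.fin > 2]
18. n1.off = 18  [B₀.fin + B₁.fin - 6]
19. n1.mk = false  [B₁.fin == B₀.fin]
20. n0.fin = "wu"  ["wu"]
21. n0.hot = true  [A.mk or A.acc]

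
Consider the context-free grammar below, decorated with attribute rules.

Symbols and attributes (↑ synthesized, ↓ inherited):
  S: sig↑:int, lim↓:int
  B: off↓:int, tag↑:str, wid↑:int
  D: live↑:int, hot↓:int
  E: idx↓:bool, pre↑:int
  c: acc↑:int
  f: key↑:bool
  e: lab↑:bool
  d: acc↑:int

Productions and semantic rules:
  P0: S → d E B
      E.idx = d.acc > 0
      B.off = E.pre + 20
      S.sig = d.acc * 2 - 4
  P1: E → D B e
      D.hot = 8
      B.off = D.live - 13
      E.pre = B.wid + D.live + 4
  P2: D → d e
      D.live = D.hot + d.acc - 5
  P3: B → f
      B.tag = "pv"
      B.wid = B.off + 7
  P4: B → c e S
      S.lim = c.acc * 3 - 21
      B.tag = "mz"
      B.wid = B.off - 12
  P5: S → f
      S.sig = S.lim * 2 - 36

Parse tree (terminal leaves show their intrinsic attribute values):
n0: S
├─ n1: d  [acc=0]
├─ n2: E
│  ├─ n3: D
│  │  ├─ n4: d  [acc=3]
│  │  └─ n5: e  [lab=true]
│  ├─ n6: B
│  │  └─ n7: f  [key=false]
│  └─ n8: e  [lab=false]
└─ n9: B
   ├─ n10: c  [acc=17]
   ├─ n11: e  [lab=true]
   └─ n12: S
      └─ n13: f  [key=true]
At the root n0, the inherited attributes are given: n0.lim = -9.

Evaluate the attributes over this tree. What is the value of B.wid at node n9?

1. n0.lim = -9  [given at root]
2. n1.acc = 0  [terminal]
3. n2.idx = false  [d.acc > 0]
4. n3.hot = 8  [8]
5. n4.acc = 3  [terminal]
6. n5.lab = true  [terminal]
7. n3.live = 6  [D.hot + d.acc - 5]
8. n6.off = -7  [D.live - 13]
9. n7.key = false  [terminal]
10. n6.tag = "pv"  ["pv"]
11. n6.wid = 0  [B.off + 7]
12. n8.lab = false  [terminal]
13. n2.pre = 10  [B.wid + D.live + 4]
14. n9.off = 30  [E.pre + 20]
15. n10.acc = 17  [terminal]
16. n11.lab = true  [terminal]
17. n12.lim = 30  [c.acc * 3 - 21]
18. n13.key = true  [terminal]
19. n12.sig = 24  [S.lim * 2 - 36]
20. n9.tag = "mz"  ["mz"]
21. n9.wid = 18  [B.off - 12]
22. n0.sig = -4  [d.acc * 2 - 4]

18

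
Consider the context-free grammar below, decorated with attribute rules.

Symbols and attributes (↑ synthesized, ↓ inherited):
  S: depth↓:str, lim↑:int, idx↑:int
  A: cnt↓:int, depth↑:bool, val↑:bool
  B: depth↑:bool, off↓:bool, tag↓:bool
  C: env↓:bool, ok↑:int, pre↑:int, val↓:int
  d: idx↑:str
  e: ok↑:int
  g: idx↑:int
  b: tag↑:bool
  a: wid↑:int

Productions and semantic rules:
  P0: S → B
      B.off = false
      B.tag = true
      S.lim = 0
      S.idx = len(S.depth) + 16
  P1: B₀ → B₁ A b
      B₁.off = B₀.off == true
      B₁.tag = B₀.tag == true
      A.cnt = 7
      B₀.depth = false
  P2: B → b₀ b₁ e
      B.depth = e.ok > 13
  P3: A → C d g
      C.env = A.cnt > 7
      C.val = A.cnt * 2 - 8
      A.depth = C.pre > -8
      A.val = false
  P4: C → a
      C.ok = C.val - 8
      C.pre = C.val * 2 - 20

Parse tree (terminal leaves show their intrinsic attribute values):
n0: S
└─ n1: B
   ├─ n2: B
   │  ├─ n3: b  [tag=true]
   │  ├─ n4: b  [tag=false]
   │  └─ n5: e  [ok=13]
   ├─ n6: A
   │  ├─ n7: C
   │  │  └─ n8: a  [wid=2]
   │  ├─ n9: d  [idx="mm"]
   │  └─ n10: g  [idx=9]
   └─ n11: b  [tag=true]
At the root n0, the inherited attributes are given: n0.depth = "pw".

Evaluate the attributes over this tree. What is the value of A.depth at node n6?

1. n0.depth = "pw"  [given at root]
2. n1.off = false  [false]
3. n1.tag = true  [true]
4. n2.off = false  [B₀.off == true]
5. n2.tag = true  [B₀.tag == true]
6. n3.tag = true  [terminal]
7. n4.tag = false  [terminal]
8. n5.ok = 13  [terminal]
9. n2.depth = false  [e.ok > 13]
10. n6.cnt = 7  [7]
11. n7.env = false  [A.cnt > 7]
12. n7.val = 6  [A.cnt * 2 - 8]
13. n8.wid = 2  [terminal]
14. n7.ok = -2  [C.val - 8]
15. n7.pre = -8  [C.val * 2 - 20]
16. n9.idx = "mm"  [terminal]
17. n10.idx = 9  [terminal]
18. n6.depth = false  [C.pre > -8]
19. n6.val = false  [false]
20. n11.tag = true  [terminal]
21. n1.depth = false  [false]
22. n0.lim = 0  [0]
23. n0.idx = 18  [len(S.depth) + 16]

false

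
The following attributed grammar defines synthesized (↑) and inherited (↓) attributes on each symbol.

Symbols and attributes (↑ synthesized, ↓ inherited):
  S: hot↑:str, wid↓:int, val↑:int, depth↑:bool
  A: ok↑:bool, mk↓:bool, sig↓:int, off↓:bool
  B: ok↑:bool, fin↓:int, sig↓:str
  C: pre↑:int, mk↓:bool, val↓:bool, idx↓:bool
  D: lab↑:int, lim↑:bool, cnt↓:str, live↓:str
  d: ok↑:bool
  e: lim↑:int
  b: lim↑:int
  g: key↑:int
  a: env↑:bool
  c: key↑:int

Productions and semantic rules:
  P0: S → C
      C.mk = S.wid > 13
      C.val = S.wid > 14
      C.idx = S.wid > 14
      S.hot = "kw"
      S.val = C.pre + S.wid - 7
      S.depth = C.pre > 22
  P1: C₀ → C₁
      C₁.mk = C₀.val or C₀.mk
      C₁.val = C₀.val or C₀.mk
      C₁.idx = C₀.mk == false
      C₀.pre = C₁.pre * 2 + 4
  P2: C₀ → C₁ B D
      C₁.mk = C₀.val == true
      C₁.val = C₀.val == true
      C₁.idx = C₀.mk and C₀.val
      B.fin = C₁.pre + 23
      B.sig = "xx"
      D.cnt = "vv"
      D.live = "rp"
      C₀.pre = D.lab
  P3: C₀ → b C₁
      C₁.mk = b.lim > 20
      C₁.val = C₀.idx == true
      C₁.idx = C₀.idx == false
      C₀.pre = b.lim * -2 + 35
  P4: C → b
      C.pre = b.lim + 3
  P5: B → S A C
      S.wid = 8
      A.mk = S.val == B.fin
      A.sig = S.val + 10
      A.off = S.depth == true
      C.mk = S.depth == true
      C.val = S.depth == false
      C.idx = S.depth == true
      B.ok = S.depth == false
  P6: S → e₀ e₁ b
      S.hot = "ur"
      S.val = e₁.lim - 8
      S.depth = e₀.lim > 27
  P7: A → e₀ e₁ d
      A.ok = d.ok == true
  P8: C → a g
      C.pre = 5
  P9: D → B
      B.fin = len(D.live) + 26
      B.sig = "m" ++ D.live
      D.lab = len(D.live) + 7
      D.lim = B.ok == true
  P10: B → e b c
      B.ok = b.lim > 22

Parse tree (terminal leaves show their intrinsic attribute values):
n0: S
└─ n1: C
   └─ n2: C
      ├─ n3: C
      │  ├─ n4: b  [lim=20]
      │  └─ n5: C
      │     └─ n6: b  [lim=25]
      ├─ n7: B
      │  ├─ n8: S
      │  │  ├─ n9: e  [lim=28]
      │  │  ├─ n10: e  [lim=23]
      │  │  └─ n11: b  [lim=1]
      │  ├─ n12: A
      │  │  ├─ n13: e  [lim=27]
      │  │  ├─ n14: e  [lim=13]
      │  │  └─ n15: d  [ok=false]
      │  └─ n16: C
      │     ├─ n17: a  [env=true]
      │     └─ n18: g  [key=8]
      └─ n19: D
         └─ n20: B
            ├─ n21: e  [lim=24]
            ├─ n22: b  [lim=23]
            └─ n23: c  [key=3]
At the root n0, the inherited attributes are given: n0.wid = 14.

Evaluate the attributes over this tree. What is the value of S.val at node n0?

1. n0.wid = 14  [given at root]
2. n1.mk = true  [S.wid > 13]
3. n1.val = false  [S.wid > 14]
4. n1.idx = false  [S.wid > 14]
5. n2.mk = true  [C₀.val or C₀.mk]
6. n2.val = true  [C₀.val or C₀.mk]
7. n2.idx = false  [C₀.mk == false]
8. n3.mk = true  [C₀.val == true]
9. n3.val = true  [C₀.val == true]
10. n3.idx = true  [C₀.mk and C₀.val]
11. n4.lim = 20  [terminal]
12. n5.mk = false  [b.lim > 20]
13. n5.val = true  [C₀.idx == true]
14. n5.idx = false  [C₀.idx == false]
15. n6.lim = 25  [terminal]
16. n5.pre = 28  [b.lim + 3]
17. n3.pre = -5  [b.lim * -2 + 35]
18. n7.fin = 18  [C₁.pre + 23]
19. n7.sig = "xx"  ["xx"]
20. n8.wid = 8  [8]
21. n9.lim = 28  [terminal]
22. n10.lim = 23  [terminal]
23. n11.lim = 1  [terminal]
24. n8.hot = "ur"  ["ur"]
25. n8.val = 15  [e₁.lim - 8]
26. n8.depth = true  [e₀.lim > 27]
27. n12.mk = false  [S.val == B.fin]
28. n12.sig = 25  [S.val + 10]
29. n12.off = true  [S.depth == true]
30. n13.lim = 27  [terminal]
31. n14.lim = 13  [terminal]
32. n15.ok = false  [terminal]
33. n12.ok = false  [d.ok == true]
34. n16.mk = true  [S.depth == true]
35. n16.val = false  [S.depth == false]
36. n16.idx = true  [S.depth == true]
37. n17.env = true  [terminal]
38. n18.key = 8  [terminal]
39. n16.pre = 5  [5]
40. n7.ok = false  [S.depth == false]
41. n19.cnt = "vv"  ["vv"]
42. n19.live = "rp"  ["rp"]
43. n20.fin = 28  [len(D.live) + 26]
44. n20.sig = "mrp"  ["m" ++ D.live]
45. n21.lim = 24  [terminal]
46. n22.lim = 23  [terminal]
47. n23.key = 3  [terminal]
48. n20.ok = true  [b.lim > 22]
49. n19.lab = 9  [len(D.live) + 7]
50. n19.lim = true  [B.ok == true]
51. n2.pre = 9  [D.lab]
52. n1.pre = 22  [C₁.pre * 2 + 4]
53. n0.hot = "kw"  ["kw"]
54. n0.val = 29  [C.pre + S.wid - 7]
55. n0.depth = false  [C.pre > 22]

29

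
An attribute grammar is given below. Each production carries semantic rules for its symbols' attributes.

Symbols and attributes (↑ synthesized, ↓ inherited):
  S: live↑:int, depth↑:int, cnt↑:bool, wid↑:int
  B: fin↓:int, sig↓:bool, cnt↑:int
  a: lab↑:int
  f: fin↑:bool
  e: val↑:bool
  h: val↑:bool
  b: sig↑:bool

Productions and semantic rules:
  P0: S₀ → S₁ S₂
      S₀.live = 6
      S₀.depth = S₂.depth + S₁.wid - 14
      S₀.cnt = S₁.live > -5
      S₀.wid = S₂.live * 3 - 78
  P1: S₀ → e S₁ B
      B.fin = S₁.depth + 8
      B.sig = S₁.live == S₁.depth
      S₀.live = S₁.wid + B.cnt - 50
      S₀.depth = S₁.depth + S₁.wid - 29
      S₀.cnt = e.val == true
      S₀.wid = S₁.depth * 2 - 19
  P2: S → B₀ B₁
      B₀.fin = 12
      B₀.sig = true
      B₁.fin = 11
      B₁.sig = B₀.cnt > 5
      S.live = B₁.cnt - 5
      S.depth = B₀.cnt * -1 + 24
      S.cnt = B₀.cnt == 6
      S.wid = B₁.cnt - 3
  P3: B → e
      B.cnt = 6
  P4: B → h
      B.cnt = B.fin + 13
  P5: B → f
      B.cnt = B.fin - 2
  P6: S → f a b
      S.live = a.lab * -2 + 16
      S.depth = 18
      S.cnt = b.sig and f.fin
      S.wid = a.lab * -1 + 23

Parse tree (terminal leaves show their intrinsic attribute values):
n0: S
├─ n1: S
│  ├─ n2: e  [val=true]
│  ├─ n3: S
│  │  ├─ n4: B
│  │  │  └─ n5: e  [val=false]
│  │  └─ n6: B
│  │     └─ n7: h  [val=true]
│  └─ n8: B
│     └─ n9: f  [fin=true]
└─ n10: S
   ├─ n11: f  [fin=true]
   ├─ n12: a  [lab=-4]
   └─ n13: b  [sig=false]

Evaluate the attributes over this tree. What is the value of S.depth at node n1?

1. n2.val = true  [terminal]
2. n4.fin = 12  [12]
3. n4.sig = true  [true]
4. n5.val = false  [terminal]
5. n4.cnt = 6  [6]
6. n6.fin = 11  [11]
7. n6.sig = true  [B₀.cnt > 5]
8. n7.val = true  [terminal]
9. n6.cnt = 24  [B.fin + 13]
10. n3.live = 19  [B₁.cnt - 5]
11. n3.depth = 18  [B₀.cnt * -1 + 24]
12. n3.cnt = true  [B₀.cnt == 6]
13. n3.wid = 21  [B₁.cnt - 3]
14. n8.fin = 26  [S₁.depth + 8]
15. n8.sig = false  [S₁.live == S₁.depth]
16. n9.fin = true  [terminal]
17. n8.cnt = 24  [B.fin - 2]
18. n1.live = -5  [S₁.wid + B.cnt - 50]
19. n1.depth = 10  [S₁.depth + S₁.wid - 29]
20. n1.cnt = true  [e.val == true]
21. n1.wid = 17  [S₁.depth * 2 - 19]
22. n11.fin = true  [terminal]
23. n12.lab = -4  [terminal]
24. n13.sig = false  [terminal]
25. n10.live = 24  [a.lab * -2 + 16]
26. n10.depth = 18  [18]
27. n10.cnt = false  [b.sig and f.fin]
28. n10.wid = 27  [a.lab * -1 + 23]
29. n0.live = 6  [6]
30. n0.depth = 21  [S₂.depth + S₁.wid - 14]
31. n0.cnt = false  [S₁.live > -5]
32. n0.wid = -6  [S₂.live * 3 - 78]

10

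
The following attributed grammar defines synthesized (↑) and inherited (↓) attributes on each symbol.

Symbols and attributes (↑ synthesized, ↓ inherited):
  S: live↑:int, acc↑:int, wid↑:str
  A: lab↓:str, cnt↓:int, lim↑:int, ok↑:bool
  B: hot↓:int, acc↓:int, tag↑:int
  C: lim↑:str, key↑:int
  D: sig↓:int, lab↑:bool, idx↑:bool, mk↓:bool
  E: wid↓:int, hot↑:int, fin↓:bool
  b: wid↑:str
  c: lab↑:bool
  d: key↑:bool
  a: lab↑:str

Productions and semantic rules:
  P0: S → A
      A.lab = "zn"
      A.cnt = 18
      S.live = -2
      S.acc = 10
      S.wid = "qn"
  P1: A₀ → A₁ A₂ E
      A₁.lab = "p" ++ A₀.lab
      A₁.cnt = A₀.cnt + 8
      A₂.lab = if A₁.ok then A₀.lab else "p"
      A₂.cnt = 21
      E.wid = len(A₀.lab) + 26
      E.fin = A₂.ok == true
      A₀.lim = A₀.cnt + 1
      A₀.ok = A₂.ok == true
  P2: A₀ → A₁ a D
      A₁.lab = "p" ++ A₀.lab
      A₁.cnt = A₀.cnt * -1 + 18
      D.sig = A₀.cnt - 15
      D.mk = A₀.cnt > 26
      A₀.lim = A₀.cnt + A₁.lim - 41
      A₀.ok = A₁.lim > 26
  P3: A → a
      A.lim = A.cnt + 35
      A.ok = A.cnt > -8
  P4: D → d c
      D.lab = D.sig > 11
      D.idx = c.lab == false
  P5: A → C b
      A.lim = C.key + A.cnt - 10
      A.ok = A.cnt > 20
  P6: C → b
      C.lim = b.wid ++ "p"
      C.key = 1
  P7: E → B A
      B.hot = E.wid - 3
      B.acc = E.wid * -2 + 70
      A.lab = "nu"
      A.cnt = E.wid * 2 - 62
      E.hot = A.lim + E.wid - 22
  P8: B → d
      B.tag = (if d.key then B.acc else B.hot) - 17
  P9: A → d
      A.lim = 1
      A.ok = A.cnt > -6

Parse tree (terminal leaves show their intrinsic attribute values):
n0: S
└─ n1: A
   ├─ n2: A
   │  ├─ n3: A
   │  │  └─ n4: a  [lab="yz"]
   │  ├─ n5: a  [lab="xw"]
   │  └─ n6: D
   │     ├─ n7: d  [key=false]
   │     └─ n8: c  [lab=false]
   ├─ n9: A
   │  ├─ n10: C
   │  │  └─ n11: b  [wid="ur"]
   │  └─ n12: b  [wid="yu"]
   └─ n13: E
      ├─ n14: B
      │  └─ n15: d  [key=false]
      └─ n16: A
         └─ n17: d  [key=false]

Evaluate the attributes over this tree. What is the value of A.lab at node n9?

1. n1.lab = "zn"  ["zn"]
2. n1.cnt = 18  [18]
3. n2.lab = "pzn"  ["p" ++ A₀.lab]
4. n2.cnt = 26  [A₀.cnt + 8]
5. n3.lab = "ppzn"  ["p" ++ A₀.lab]
6. n3.cnt = -8  [A₀.cnt * -1 + 18]
7. n4.lab = "yz"  [terminal]
8. n3.lim = 27  [A.cnt + 35]
9. n3.ok = false  [A.cnt > -8]
10. n5.lab = "xw"  [terminal]
11. n6.sig = 11  [A₀.cnt - 15]
12. n6.mk = false  [A₀.cnt > 26]
13. n7.key = false  [terminal]
14. n8.lab = false  [terminal]
15. n6.lab = false  [D.sig > 11]
16. n6.idx = true  [c.lab == false]
17. n2.lim = 12  [A₀.cnt + A₁.lim - 41]
18. n2.ok = true  [A₁.lim > 26]
19. n9.lab = "zn"  [if A₁.ok then A₀.lab else "p"]
20. n9.cnt = 21  [21]
21. n11.wid = "ur"  [terminal]
22. n10.lim = "urp"  [b.wid ++ "p"]
23. n10.key = 1  [1]
24. n12.wid = "yu"  [terminal]
25. n9.lim = 12  [C.key + A.cnt - 10]
26. n9.ok = true  [A.cnt > 20]
27. n13.wid = 28  [len(A₀.lab) + 26]
28. n13.fin = true  [A₂.ok == true]
29. n14.hot = 25  [E.wid - 3]
30. n14.acc = 14  [E.wid * -2 + 70]
31. n15.key = false  [terminal]
32. n14.tag = 8  [(if d.key then B.acc else B.hot) - 17]
33. n16.lab = "nu"  ["nu"]
34. n16.cnt = -6  [E.wid * 2 - 62]
35. n17.key = false  [terminal]
36. n16.lim = 1  [1]
37. n16.ok = false  [A.cnt > -6]
38. n13.hot = 7  [A.lim + E.wid - 22]
39. n1.lim = 19  [A₀.cnt + 1]
40. n1.ok = true  [A₂.ok == true]
41. n0.live = -2  [-2]
42. n0.acc = 10  [10]
43. n0.wid = "qn"  ["qn"]

"zn"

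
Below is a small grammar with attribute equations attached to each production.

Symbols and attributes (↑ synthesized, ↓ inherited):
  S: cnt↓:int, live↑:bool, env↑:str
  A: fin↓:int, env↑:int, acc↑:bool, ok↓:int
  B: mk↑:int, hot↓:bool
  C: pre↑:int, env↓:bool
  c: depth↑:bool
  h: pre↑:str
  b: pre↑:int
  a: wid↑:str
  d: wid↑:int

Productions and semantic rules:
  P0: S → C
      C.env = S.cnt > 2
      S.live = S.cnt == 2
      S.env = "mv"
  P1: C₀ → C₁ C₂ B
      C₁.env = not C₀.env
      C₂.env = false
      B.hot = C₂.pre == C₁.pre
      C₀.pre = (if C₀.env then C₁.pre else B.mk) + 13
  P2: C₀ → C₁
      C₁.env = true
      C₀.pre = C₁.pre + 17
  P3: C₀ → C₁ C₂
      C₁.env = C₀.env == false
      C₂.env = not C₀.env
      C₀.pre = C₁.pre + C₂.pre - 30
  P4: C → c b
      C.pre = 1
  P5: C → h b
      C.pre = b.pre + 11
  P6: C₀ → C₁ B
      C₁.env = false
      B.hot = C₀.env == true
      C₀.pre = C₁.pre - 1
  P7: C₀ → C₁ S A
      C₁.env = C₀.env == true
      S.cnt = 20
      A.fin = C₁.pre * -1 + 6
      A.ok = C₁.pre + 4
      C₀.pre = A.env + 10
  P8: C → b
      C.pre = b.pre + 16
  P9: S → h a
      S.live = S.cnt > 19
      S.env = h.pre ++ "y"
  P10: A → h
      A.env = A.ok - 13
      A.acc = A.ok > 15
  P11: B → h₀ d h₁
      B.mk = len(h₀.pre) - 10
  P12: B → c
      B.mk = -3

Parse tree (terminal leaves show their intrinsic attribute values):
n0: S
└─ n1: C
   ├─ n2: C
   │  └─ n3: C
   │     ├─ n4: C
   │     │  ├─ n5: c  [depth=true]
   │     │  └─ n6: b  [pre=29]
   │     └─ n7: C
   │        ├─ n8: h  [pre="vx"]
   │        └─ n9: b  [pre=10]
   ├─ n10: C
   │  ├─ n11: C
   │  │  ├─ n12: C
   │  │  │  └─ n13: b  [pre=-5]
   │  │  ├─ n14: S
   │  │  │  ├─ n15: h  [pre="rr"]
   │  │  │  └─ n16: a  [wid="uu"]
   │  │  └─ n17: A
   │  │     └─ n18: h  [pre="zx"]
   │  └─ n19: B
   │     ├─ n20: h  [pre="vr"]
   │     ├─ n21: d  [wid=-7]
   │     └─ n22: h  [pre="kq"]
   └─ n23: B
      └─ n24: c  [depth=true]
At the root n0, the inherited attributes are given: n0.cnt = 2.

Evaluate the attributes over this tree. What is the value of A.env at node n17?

1. n0.cnt = 2  [given at root]
2. n1.env = false  [S.cnt > 2]
3. n2.env = true  [not C₀.env]
4. n3.env = true  [true]
5. n4.env = false  [C₀.env == false]
6. n5.depth = true  [terminal]
7. n6.pre = 29  [terminal]
8. n4.pre = 1  [1]
9. n7.env = false  [not C₀.env]
10. n8.pre = "vx"  [terminal]
11. n9.pre = 10  [terminal]
12. n7.pre = 21  [b.pre + 11]
13. n3.pre = -8  [C₁.pre + C₂.pre - 30]
14. n2.pre = 9  [C₁.pre + 17]
15. n10.env = false  [false]
16. n11.env = false  [false]
17. n12.env = false  [C₀.env == true]
18. n13.pre = -5  [terminal]
19. n12.pre = 11  [b.pre + 16]
20. n14.cnt = 20  [20]
21. n15.pre = "rr"  [terminal]
22. n16.wid = "uu"  [terminal]
23. n14.live = true  [S.cnt > 19]
24. n14.env = "rry"  [h.pre ++ "y"]
25. n17.fin = -5  [C₁.pre * -1 + 6]
26. n17.ok = 15  [C₁.pre + 4]
27. n18.pre = "zx"  [terminal]
28. n17.env = 2  [A.ok - 13]
29. n17.acc = false  [A.ok > 15]
30. n11.pre = 12  [A.env + 10]
31. n19.hot = false  [C₀.env == true]
32. n20.pre = "vr"  [terminal]
33. n21.wid = -7  [terminal]
34. n22.pre = "kq"  [terminal]
35. n19.mk = -8  [len(h₀.pre) - 10]
36. n10.pre = 11  [C₁.pre - 1]
37. n23.hot = false  [C₂.pre == C₁.pre]
38. n24.depth = true  [terminal]
39. n23.mk = -3  [-3]
40. n1.pre = 10  [(if C₀.env then C₁.pre else B.mk) + 13]
41. n0.live = true  [S.cnt == 2]
42. n0.env = "mv"  ["mv"]

2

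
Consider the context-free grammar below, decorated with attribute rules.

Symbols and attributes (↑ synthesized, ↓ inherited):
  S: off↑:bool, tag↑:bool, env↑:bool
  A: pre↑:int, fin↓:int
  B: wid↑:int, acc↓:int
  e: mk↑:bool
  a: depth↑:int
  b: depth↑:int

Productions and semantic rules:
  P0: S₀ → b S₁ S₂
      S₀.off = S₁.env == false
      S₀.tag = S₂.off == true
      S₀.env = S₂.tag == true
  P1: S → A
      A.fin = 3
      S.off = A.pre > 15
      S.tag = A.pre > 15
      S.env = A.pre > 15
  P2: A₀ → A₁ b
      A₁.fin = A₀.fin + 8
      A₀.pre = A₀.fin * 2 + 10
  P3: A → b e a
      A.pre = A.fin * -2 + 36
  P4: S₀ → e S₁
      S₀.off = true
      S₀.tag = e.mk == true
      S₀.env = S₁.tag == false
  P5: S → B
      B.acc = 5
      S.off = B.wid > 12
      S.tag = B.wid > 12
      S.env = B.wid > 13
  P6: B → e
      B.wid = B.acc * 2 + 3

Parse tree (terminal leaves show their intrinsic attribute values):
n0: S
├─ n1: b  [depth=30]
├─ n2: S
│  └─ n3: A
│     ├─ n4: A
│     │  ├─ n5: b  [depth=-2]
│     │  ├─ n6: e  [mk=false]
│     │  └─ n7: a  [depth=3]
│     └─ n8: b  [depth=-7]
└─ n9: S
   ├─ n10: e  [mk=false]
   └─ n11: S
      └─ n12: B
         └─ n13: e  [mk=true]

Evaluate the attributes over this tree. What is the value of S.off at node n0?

false

1. n1.depth = 30  [terminal]
2. n3.fin = 3  [3]
3. n4.fin = 11  [A₀.fin + 8]
4. n5.depth = -2  [terminal]
5. n6.mk = false  [terminal]
6. n7.depth = 3  [terminal]
7. n4.pre = 14  [A.fin * -2 + 36]
8. n8.depth = -7  [terminal]
9. n3.pre = 16  [A₀.fin * 2 + 10]
10. n2.off = true  [A.pre > 15]
11. n2.tag = true  [A.pre > 15]
12. n2.env = true  [A.pre > 15]
13. n10.mk = false  [terminal]
14. n12.acc = 5  [5]
15. n13.mk = true  [terminal]
16. n12.wid = 13  [B.acc * 2 + 3]
17. n11.off = true  [B.wid > 12]
18. n11.tag = true  [B.wid > 12]
19. n11.env = false  [B.wid > 13]
20. n9.off = true  [true]
21. n9.tag = false  [e.mk == true]
22. n9.env = false  [S₁.tag == false]
23. n0.off = false  [S₁.env == false]
24. n0.tag = true  [S₂.off == true]
25. n0.env = false  [S₂.tag == true]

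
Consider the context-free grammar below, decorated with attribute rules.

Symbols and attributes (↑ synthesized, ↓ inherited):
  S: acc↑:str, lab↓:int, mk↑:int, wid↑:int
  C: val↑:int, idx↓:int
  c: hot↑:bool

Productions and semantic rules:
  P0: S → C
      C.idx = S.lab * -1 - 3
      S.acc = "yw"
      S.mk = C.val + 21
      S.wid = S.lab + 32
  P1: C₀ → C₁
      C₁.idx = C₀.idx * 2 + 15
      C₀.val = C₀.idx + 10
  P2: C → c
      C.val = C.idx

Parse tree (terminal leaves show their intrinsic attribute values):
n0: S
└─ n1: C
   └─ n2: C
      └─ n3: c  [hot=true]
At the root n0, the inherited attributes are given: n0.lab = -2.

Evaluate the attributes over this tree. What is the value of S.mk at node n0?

1. n0.lab = -2  [given at root]
2. n1.idx = -1  [S.lab * -1 - 3]
3. n2.idx = 13  [C₀.idx * 2 + 15]
4. n3.hot = true  [terminal]
5. n2.val = 13  [C.idx]
6. n1.val = 9  [C₀.idx + 10]
7. n0.acc = "yw"  ["yw"]
8. n0.mk = 30  [C.val + 21]
9. n0.wid = 30  [S.lab + 32]

30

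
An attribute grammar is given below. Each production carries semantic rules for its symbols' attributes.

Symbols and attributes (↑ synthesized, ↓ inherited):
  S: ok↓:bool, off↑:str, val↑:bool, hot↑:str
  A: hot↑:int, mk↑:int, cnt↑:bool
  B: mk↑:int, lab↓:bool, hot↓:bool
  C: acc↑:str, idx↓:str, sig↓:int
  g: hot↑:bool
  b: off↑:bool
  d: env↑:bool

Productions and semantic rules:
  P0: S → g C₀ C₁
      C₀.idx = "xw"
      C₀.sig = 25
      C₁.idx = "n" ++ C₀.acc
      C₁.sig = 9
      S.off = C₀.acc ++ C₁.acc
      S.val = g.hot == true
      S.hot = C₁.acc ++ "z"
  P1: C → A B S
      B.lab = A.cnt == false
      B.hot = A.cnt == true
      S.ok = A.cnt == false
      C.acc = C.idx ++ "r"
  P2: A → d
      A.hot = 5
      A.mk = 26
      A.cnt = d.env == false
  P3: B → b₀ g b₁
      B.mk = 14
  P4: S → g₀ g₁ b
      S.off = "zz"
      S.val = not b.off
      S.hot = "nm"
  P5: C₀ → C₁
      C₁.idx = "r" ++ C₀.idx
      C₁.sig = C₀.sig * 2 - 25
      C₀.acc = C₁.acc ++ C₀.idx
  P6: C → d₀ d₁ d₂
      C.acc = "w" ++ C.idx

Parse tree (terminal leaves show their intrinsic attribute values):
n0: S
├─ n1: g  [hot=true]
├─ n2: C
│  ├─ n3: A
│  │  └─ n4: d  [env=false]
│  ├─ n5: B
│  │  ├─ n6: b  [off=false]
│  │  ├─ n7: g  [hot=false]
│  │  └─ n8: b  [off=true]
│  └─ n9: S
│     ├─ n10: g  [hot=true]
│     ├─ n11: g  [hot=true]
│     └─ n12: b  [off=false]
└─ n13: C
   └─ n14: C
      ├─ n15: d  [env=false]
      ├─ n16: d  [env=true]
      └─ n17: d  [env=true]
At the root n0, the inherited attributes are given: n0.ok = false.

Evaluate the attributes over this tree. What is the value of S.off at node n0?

"xwrwrnxwrnxwr"

1. n0.ok = false  [given at root]
2. n1.hot = true  [terminal]
3. n2.idx = "xw"  ["xw"]
4. n2.sig = 25  [25]
5. n4.env = false  [terminal]
6. n3.hot = 5  [5]
7. n3.mk = 26  [26]
8. n3.cnt = true  [d.env == false]
9. n5.lab = false  [A.cnt == false]
10. n5.hot = true  [A.cnt == true]
11. n6.off = false  [terminal]
12. n7.hot = false  [terminal]
13. n8.off = true  [terminal]
14. n5.mk = 14  [14]
15. n9.ok = false  [A.cnt == false]
16. n10.hot = true  [terminal]
17. n11.hot = true  [terminal]
18. n12.off = false  [terminal]
19. n9.off = "zz"  ["zz"]
20. n9.val = true  [not b.off]
21. n9.hot = "nm"  ["nm"]
22. n2.acc = "xwr"  [C.idx ++ "r"]
23. n13.idx = "nxwr"  ["n" ++ C₀.acc]
24. n13.sig = 9  [9]
25. n14.idx = "rnxwr"  ["r" ++ C₀.idx]
26. n14.sig = -7  [C₀.sig * 2 - 25]
27. n15.env = false  [terminal]
28. n16.env = true  [terminal]
29. n17.env = true  [terminal]
30. n14.acc = "wrnxwr"  ["w" ++ C.idx]
31. n13.acc = "wrnxwrnxwr"  [C₁.acc ++ C₀.idx]
32. n0.off = "xwrwrnxwrnxwr"  [C₀.acc ++ C₁.acc]
33. n0.val = true  [g.hot == true]
34. n0.hot = "wrnxwrnxwrz"  [C₁.acc ++ "z"]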